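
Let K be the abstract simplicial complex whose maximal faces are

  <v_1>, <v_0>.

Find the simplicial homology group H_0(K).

Take the total order v_0 < v_1 on the vertex set. Then K (dimension 0) consists of the simplices:

  0-simplices (2): [v_0], [v_1]

Hence C_0 ≅ Z^2.

Reading off H_k = ker ∂_k / im ∂_{k+1}:

  H_0: rank C_0 − rank ∂_1 = 2 − 0 = 2, and there is no ∂_1, so H_0 = Z^2.

H_0 ≅ Z^2.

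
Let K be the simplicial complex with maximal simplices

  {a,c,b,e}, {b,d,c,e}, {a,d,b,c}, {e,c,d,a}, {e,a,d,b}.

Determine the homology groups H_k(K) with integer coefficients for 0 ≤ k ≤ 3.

H_0 = Z,  H_1 = 0,  H_2 = 0,  H_3 = Z.

We work with the vertex ordering a < b < c < d < e. The simplices of K, each written with vertices in increasing order, are:

  0-simplices (5): a, b, c, d, e
  1-simplices (10): ab, ac, ad, ae, bc, bd, be, cd, ce, de
  2-simplices (10): abc, abd, abe, acd, ace, ade, bcd, bce, bde, cde
  3-simplices (5): abcd, abce, abde, acde, bcde

so the chain groups are C_0 ≅ Z^5, C_1 ≅ Z^10, C_2 ≅ Z^10, C_3 ≅ Z^5.

Boundary ∂_1: C_1 → C_0 is given by ∂[p,q] = [q] − [p]. For instance
  ∂cd = d − c.
The resulting 5×10 matrix has rank 4, and its Smith normal form has invariant factors (1,1,1,1).

Boundary ∂_2: C_2 → C_1 sends each 2-simplex [p,q,r] to [q,r] − [p,r] + [p,q]. For instance
  ∂abc = bc − ac + ab,
  ∂bde = de − be + bd.
This gives a 10×10 integer matrix of rank 6; reducing to Smith normal form yields diagonal entries (1,1,1,1,1,1).

Boundary ∂_3: C_3 → C_2 sends each 3-simplex σ to the alternating sum Σ_i (−1)^i (σ with its i-th vertex removed). For instance
  ∂acde = cde − ade + ace − acd,
  ∂bcde = cde − bde + bce − bcd.
The resulting 10×5 matrix has rank 4, and its Smith normal form has invariant factors (1,1,1,1).

Reading off H_k = ker ∂_k / im ∂_{k+1}:

  H_0: rank C_0 − rank ∂_1 = 5 − 4 = 1, and the invariant factors of ∂_1 are all 1, so H_0 ≅ Z.
  H_1: rank ker ∂_1 − rank ∂_2 = (10 − 4) − 6 = 0, and the invariant factors of ∂_2 are all 1, so H_1 ≅ 0.
  H_2: rank ker ∂_2 − rank ∂_3 = (10 − 6) − 4 = 0, and the invariant factors of ∂_3 are all 1, so H_2 ≅ 0.
  H_3: rank ker ∂_3 − rank ∂_4 = (5 − 4) − 0 = 1, and there is no ∂_4, so H_3 ≅ Z.

(K is a triangulation of the 3-sphere S^3.)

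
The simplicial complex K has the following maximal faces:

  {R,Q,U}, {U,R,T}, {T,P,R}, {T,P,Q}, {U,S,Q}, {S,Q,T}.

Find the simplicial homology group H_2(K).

H_2 ≅ 0.

We work with the vertex ordering P < Q < R < S < T < U. The simplices of K, each written with vertices in increasing order, are:

  0-simplices (6): P, Q, R, S, T, U
  1-simplices (12): PQ, PR, PT, QR, QS, QT, QU, RT, RU, ST, SU, TU
  2-simplices (6): PQT, PRT, QRU, QST, QSU, RTU

so the chain groups are C_0 ≅ Z^6, C_1 ≅ Z^12, C_2 ≅ Z^6.

Boundary ∂_1: C_1 → C_0 sends each edge [p,q] (with p < q) to q − p.
As a 6×12 matrix over Z this has rank 5, with invariant factors (1,1,1,1,1).

∂_2: C_2 → C_1 sends each 2-simplex [p,q,r] to [q,r] − [p,r] + [p,q]. For instance
  ∂QRU = RU − QU + QR,
  ∂QSU = SU − QU + QS.
This gives a 12×6 integer matrix of rank 6; reducing to Smith normal form yields diagonal entries (1,1,1,1,1,1).

Reading off H_k = ker ∂_k / im ∂_{k+1}:

  H_2: rank ker ∂_2 − rank ∂_3 = (6 − 6) − 0 = 0, and there is no ∂_3, so H_2 ≅ 0.

(K is a triangulation of the cylinder S^1 x I.)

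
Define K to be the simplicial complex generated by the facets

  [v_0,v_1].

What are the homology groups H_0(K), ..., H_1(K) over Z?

H_0 = Z,  H_1 = 0.

Fix the vertex order v_0 < v_1 and write every simplex with vertices in increasing order. Then dim K = 1 and the simplices of K are:

  0-simplices (2): [v_0], [v_1]
  1-simplices (1): [v_0,v_1]

Hence C_0 ≅ Z^2, C_1 ≅ Z^1.

Boundary ∂_1: C_1 → C_0 sends each edge [p,q] (with p < q) to q − p.
As a 2×1 matrix over Z this has rank 1, with invariant factors (1).

From H_k ≅ ker(∂_k) / im(∂_{k+1}) we obtain:

  H_0: rank C_0 − rank ∂_1 = 2 − 1 = 1, and the invariant factors of ∂_1 are all 1, so H_0 ≅ Z.
  H_1: rank ker ∂_1 − rank ∂_2 = (1 − 1) − 0 = 0, and there is no ∂_2, so H_1 ≅ 0.

(K is a triangulation of the 1-simplex.)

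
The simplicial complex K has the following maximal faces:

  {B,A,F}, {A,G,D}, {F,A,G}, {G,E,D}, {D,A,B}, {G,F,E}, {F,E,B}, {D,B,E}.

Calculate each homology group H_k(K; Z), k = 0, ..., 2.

Fix the vertex order A < B < D < E < F < G and write every simplex with vertices in increasing order. Then dim K = 2 and the simplices of K are:

  0-simplices (6): A, B, D, E, F, G
  1-simplices (12): AB, AD, AF, AG, BD, BE, BF, DE, DG, EF, EG, FG
  2-simplices (8): ABD, ABF, ADG, AFG, BDE, BEF, DEG, EFG

Hence C_0 ≅ Z^6, C_1 ≅ Z^12, C_2 ≅ Z^8.

∂_1: C_1 → C_0 sends each edge [p,q] (with p < q) to q − p.
The 6×12 boundary matrix has rank 5 and Smith normal form diag(1,1,1,1,1).

The boundary map ∂_2: C_2 → C_1 acts by ∂[p,q,r] = [q,r] − [p,r] + [p,q]. For instance
  ∂ABF = BF − AF + AB,
  ∂BDE = DE − BE + BD.
The resulting 12×8 matrix has rank 7, and its Smith normal form has invariant factors (1,1,1,1,1,1,1).

Computing H_k = (kernel of ∂_k) / (image of ∂_{k+1}):

  H_0: rank C_0 − rank ∂_1 = 6 − 5 = 1, and the invariant factors of ∂_1 are all 1, so H_0 ≅ Z.
  H_1: rank ker ∂_1 − rank ∂_2 = (12 − 5) − 7 = 0, and the invariant factors of ∂_2 are all 1, so H_1 ≅ 0.
  H_2: rank ker ∂_2 − rank ∂_3 = (8 − 7) − 0 = 1, and there is no ∂_3, so H_2 ≅ Z.

As a check, the Euler characteristic is 6 − 12 + 8 = 2, which agrees with 1 − 0 + 1 = 2.
(K is a triangulation of the 2-sphere S^2.)

H_0 ≅ Z,  H_1 = 0,  H_2 ≅ Z.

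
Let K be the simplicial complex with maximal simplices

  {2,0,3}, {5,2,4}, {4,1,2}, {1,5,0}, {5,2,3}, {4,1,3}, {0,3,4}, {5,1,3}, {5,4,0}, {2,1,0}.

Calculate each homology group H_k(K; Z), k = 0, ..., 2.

Fix the vertex order 0 < 1 < 2 < 3 < 4 < 5 and write every simplex with vertices in increasing order. Then dim K = 2 and the simplices of K are:

  0-simplices (6): [0], [1], [2], [3], [4], [5]
  1-simplices (15): [0,1], [0,2], [0,3], [0,4], [0,5], [1,2], [1,3], [1,4], [1,5], [2,3], [2,4], [2,5], [3,4], [3,5], [4,5]
  2-simplices (10): [0,1,2], [0,1,5], [0,2,3], [0,3,4], [0,4,5], [1,2,4], [1,3,4], [1,3,5], [2,3,5], [2,4,5]

so the chain groups are C_0 ≅ Z^6, C_1 ≅ Z^15, C_2 ≅ Z^10.

∂_1: C_1 → C_0 maps an edge to its endpoints' difference, ∂[p,q] = q − p.
This gives a 6×15 integer matrix of rank 5; reducing to Smith normal form yields diagonal entries (1,1,1,1,1).

Boundary ∂_2: C_2 → C_1 maps a triangle to the signed sum of its edges. For instance
  ∂[0,1,2] = [1,2] − [0,2] + [0,1],
  ∂[1,3,5] = [3,5] − [1,5] + [1,3].
The 15×10 boundary matrix has rank 10 and Smith normal form diag(1,1,1,1,1,1,1,1,1,2).

Now H_k = ker ∂_k / im ∂_{k+1}, so:

  H_0: rank C_0 − rank ∂_1 = 6 − 5 = 1, and the invariant factors of ∂_1 are all 1, so H_0 = Z.
  H_1: rank ker ∂_1 − rank ∂_2 = (15 − 5) − 10 = 0, and ∂_2 has invariant factor 2 > 1, so H_1 = Z_2.
  H_2: rank ker ∂_2 − rank ∂_3 = (10 − 10) − 0 = 0, and there is no ∂_3, so H_2 = 0.

H_0 = Z,  H_1 = Z_2,  H_2 = 0.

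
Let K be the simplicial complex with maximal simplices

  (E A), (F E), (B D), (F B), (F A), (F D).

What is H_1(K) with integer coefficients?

H_1 ≅ Z^2.

K has 5 vertices, 6 edges.
rank ∂_1 = 4, rank ∂_2 = 0 ⇒ b_1 = 6 − 4 − 0 = 2. So H_1 = Z^2.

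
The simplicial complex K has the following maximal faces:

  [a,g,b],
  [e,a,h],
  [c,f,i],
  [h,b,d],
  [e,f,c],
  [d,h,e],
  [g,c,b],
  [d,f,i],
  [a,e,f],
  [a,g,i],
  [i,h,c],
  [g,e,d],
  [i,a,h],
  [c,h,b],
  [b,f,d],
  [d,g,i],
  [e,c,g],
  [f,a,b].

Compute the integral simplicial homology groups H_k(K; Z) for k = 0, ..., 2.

H_0 = Z,  H_1 = Z^2,  H_2 = Z.

Take the total order a < b < c < d < e < f < g < h < i on the vertex set. Then K (dimension 2) consists of the simplices:

  0-simplices (9): a, b, c, d, e, f, g, h, i
  1-simplices (27): ab, ae, af, ag, ah, ai, bc, bd, bf, bg, bh, ce, cf, cg, ch, ci, de, df, dg, dh, di, ef, eg, eh, fi, gi, hi
  2-simplices (18): abf, abg, aef, aeh, agi, ahi, bcg, bch, bdf, bdh, cef, ceg, cfi, chi, deg, deh, dfi, dgi

Hence C_0 ≅ Z^9, C_1 ≅ Z^27, C_2 ≅ Z^18.

∂_1: C_1 → C_0 sends each edge [p,q] (with p < q) to q − p. For instance
  ∂cf = f − c.
The resulting 9×27 matrix has rank 8, and its Smith normal form has invariant factors (1,1,1,1,1,1,1,1).

The boundary map ∂_2: C_2 → C_1 sends each 2-simplex [p,q,r] to [q,r] − [p,r] + [p,q]. For instance
  ∂deg = eg − dg + de,
  ∂abf = bf − af + ab.
The 27×18 boundary matrix has rank 17 and Smith normal form diag(1,1,1,1,1,1,1,1,1,1,1,1,1,1,1,1,1).

Reading off H_k = ker ∂_k / im ∂_{k+1}:

  H_0: rank C_0 − rank ∂_1 = 9 − 8 = 1, and the invariant factors of ∂_1 are all 1, so H_0 = Z.
  H_1: rank ker ∂_1 − rank ∂_2 = (27 − 8) − 17 = 2, and the invariant factors of ∂_2 are all 1, so H_1 = Z^2.
  H_2: rank ker ∂_2 − rank ∂_3 = (18 − 17) − 0 = 1, and there is no ∂_3, so H_2 = Z.

As a check, the Euler characteristic is 9 − 27 + 18 = 0, which agrees with 1 − 2 + 1 = 0.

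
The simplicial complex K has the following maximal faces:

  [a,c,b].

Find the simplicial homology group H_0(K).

Fix the vertex order a < b < c and write every simplex with vertices in increasing order. Then dim K = 2 and the simplices of K are:

  0-simplices (3): a, b, c
  1-simplices (3): ab, ac, bc
  2-simplices (1): abc

so the chain groups are C_0 ≅ Z^3, C_1 ≅ Z^3, C_2 ≅ Z^1.

∂_1: C_1 → C_0 maps an edge to its endpoints' difference, ∂[p,q] = q − p.
The resulting 3×3 matrix has rank 2, and its Smith normal form has invariant factors (1,1).

∂_2: C_2 → C_1 sends each 2-simplex [p,q,r] to [q,r] − [p,r] + [p,q]. For instance
  ∂abc = bc − ac + ab.
This gives a 3×1 integer matrix of rank 1; reducing to Smith normal form yields diagonal entries (1).

Reading off H_k = ker ∂_k / im ∂_{k+1}:

  H_0: rank C_0 − rank ∂_1 = 3 − 2 = 1, and the invariant factors of ∂_1 are all 1, so H_0 ≅ Z.

(K is a triangulation of the 2-simplex.)

H_0 = Z.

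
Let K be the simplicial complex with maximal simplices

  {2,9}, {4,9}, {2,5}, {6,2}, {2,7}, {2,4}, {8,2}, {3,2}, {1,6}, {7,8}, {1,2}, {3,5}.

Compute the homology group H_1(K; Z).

H_1 ≅ Z^4.

We work with the vertex ordering 1 < 2 < 3 < 4 < 5 < 6 < 7 < 8 < 9. The simplices of K, each written with vertices in increasing order, are:

  0-simplices (9): [1], [2], [3], [4], [5], [6], [7], [8], [9]
  1-simplices (12): [1,2], [1,6], [2,3], [2,4], [2,5], [2,6], [2,7], [2,8], [2,9], [3,5], [4,9], [7,8]

Hence C_0 ≅ Z^9, C_1 ≅ Z^12.

Boundary ∂_1: C_1 → C_0 sends each edge [p,q] (with p < q) to q − p. For instance
  ∂[2,4] = [4] − [2].
This gives a 9×12 integer matrix of rank 8; reducing to Smith normal form yields diagonal entries (1,1,1,1,1,1,1,1).

Computing H_k = (kernel of ∂_k) / (image of ∂_{k+1}):

  H_1: rank ker ∂_1 − rank ∂_2 = (12 − 8) − 0 = 4, and there is no ∂_2, so H_1 ≅ Z^4.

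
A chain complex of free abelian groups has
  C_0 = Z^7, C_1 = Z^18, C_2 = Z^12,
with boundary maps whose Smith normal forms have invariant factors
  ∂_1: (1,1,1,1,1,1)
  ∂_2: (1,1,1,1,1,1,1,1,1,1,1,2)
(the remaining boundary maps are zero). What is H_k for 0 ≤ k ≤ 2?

H_0 = Z,  H_1 = Z/2,  H_2 = 0.

H_0: b_0 = 7 − 0 − 6 = 1; torsion from ∂_1 factors > 1: none. So H_0 = Z.
H_1: b_1 = 18 − 6 − 12 = 0; torsion from ∂_2 factors > 1: [2]. So H_1 = Z/2.
H_2: b_2 = 12 − 12 − 0 = 0; torsion from ∂_3 factors > 1: none. So H_2 = 0.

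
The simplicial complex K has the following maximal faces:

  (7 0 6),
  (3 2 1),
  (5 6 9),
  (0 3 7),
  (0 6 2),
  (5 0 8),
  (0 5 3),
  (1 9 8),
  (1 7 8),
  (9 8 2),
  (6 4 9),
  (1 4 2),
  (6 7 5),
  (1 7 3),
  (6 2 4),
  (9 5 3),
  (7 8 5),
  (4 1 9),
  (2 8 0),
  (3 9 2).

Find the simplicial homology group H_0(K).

H_0 = Z.

Order the vertices as 0 < 1 < 2 < 3 < 4 < 5 < 6 < 7 < 8 < 9. Listing each simplex with vertices in this order, K has dimension 2 with simplices:

  0-simplices (10): [0], [1], [2], [3], [4], [5], [6], [7], [8], [9]
  1-simplices (30): (30 of them)
  2-simplices (20): (20 of them)

giving chain groups C_0 ≅ Z^10, C_1 ≅ Z^30, C_2 ≅ Z^20.

∂_1: C_1 → C_0 is given by ∂[p,q] = [q] − [p].
As a 10×30 matrix over Z this has rank 9, with invariant factors (1,1,1,1,1,1,1,1,1).

The boundary map ∂_2: C_2 → C_1 sends each 2-simplex [p,q,r] to [q,r] − [p,r] + [p,q]. For instance
  ∂[2,8,9] = [8,9] − [2,9] + [2,8],
  ∂[2,3,9] = [3,9] − [2,9] + [2,3].
The resulting 30×20 matrix has rank 20, and its Smith normal form has invariant factors (1,1,1,1,1,1,1,1,1,1,1,1,1,1,1,1,1,1,1,2).

Now H_k = ker ∂_k / im ∂_{k+1}, so:

  H_0: rank C_0 − rank ∂_1 = 10 − 9 = 1, and the invariant factors of ∂_1 are all 1, so H_0 ≅ Z.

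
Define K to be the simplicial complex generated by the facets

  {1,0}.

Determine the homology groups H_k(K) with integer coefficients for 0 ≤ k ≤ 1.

We work with the vertex ordering 0 < 1. The simplices of K, each written with vertices in increasing order, are:

  0-simplices (2): [0], [1]
  1-simplices (1): [0,1]

so the chain groups are C_0 ≅ Z^2, C_1 ≅ Z^1.

∂_1: C_1 → C_0 maps an edge to its endpoints' difference, ∂[p,q] = q − p.
The 2×1 boundary matrix has rank 1 and Smith normal form diag(1).

From H_k ≅ ker(∂_k) / im(∂_{k+1}) we obtain:

  H_0: rank C_0 − rank ∂_1 = 2 − 1 = 1, and the invariant factors of ∂_1 are all 1, so H_0 ≅ Z.
  H_1: rank ker ∂_1 − rank ∂_2 = (1 − 1) − 0 = 0, and there is no ∂_2, so H_1 ≅ 0.

H_0 ≅ Z,  H_1 = 0.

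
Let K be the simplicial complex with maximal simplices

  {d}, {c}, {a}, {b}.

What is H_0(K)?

H_0 ≅ Z^4.

K has 4 vertices.
rank ∂_0 = 0, rank ∂_1 = 0 ⇒ b_0 = 4 − 0 − 0 = 4. So H_0 = Z^4.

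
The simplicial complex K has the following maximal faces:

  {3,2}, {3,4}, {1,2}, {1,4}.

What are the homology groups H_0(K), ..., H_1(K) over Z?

K has 4 vertices, 4 edges.
rank ∂_0 = 0, rank ∂_1 = 3 ⇒ b_0 = 4 − 0 − 3 = 1; all invariant factors of ∂_1 are 1 so no torsion. So H_0 = Z.
rank ∂_1 = 3, rank ∂_2 = 0 ⇒ b_1 = 4 − 3 − 0 = 1. So H_1 = Z.

H_0 = Z,  H_1 = Z.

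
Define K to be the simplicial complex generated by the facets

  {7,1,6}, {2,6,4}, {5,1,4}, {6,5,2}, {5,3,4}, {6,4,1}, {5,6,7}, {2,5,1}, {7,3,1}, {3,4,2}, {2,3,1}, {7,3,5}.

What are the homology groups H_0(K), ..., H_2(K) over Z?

H_0 ≅ Z,  H_1 ≅ Z/2Z,  H_2 = 0.

We work with the vertex ordering 1 < 2 < 3 < 4 < 5 < 6 < 7. The simplices of K, each written with vertices in increasing order, are:

  0-simplices (7): [1], [2], [3], [4], [5], [6], [7]
  1-simplices (18): [1,2], [1,3], [1,4], [1,5], [1,6], [1,7], [2,3], [2,4], [2,5], [2,6], [3,4], [3,5], [3,7], [4,5], [4,6], [5,6], [5,7], [6,7]
  2-simplices (12): [1,2,3], [1,2,5], [1,3,7], [1,4,5], [1,4,6], [1,6,7], [2,3,4], [2,4,6], [2,5,6], [3,4,5], [3,5,7], [5,6,7]

giving chain groups C_0 ≅ Z^7, C_1 ≅ Z^18, C_2 ≅ Z^12.

∂_1: C_1 → C_0 maps an edge to its endpoints' difference, ∂[p,q] = q − p. For instance
  ∂[5,6] = [6] − [5].
This gives a 7×18 integer matrix of rank 6; reducing to Smith normal form yields diagonal entries (1,1,1,1,1,1).

Boundary ∂_2: C_2 → C_1 acts by ∂[p,q,r] = [q,r] − [p,r] + [p,q]. For instance
  ∂[1,3,7] = [3,7] − [1,7] + [1,3],
  ∂[1,4,5] = [4,5] − [1,5] + [1,4].
The resulting 18×12 matrix has rank 12, and its Smith normal form has invariant factors (1,1,1,1,1,1,1,1,1,1,1,2).

From H_k ≅ ker(∂_k) / im(∂_{k+1}) we obtain:

  H_0: rank C_0 − rank ∂_1 = 7 − 6 = 1, and the invariant factors of ∂_1 are all 1, so H_0 ≅ Z.
  H_1: rank ker ∂_1 − rank ∂_2 = (18 − 6) − 12 = 0, and ∂_2 has invariant factor 2 > 1, so H_1 ≅ Z/2Z.
  H_2: rank ker ∂_2 − rank ∂_3 = (12 − 12) − 0 = 0, and there is no ∂_3, so H_2 ≅ 0.

As a check, the Euler characteristic is 7 − 18 + 12 = 1, which agrees with 1 − 0 + 0 = 1.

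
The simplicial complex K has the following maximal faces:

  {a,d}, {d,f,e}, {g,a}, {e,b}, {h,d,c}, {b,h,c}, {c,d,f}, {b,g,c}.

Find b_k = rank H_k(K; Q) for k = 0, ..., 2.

Order the vertices as a < b < c < d < e < f < g < h. Listing each simplex with vertices in this order, K has dimension 2 with simplices:

  0-simplices (8): a, b, c, d, e, f, g, h
  1-simplices (14): ad, ag, bc, be, bg, bh, cd, cf, cg, ch, de, df, dh, ef
  2-simplices (5): bcg, bch, cdf, cdh, def

Hence C_0 ≅ Z^8, C_1 ≅ Z^14, C_2 ≅ Z^5.

∂_1: C_1 → C_0 sends each edge [p,q] (with p < q) to q − p.
The resulting 8×14 matrix has rank 7, and its Smith normal form has invariant factors (1,1,1,1,1,1,1).

The boundary map ∂_2: C_2 → C_1 sends each 2-simplex [p,q,r] to [q,r] − [p,r] + [p,q]. For instance
  ∂cdh = dh − ch + cd,
  ∂bch = ch − bh + bc.
The resulting 14×5 matrix has rank 5, and its Smith normal form has invariant factors (1,1,1,1,1).

Now H_k = ker ∂_k / im ∂_{k+1}, so:

  H_0: rank C_0 − rank ∂_1 = 8 − 7 = 1, and the invariant factors of ∂_1 are all 1, so H_0 ≅ Z.
  H_1: rank ker ∂_1 − rank ∂_2 = (14 − 7) − 5 = 2, and the invariant factors of ∂_2 are all 1, so H_1 ≅ Z^2.
  H_2: rank ker ∂_2 − rank ∂_3 = (5 − 5) − 0 = 0, and there is no ∂_3, so H_2 ≅ 0.

As a check, the Euler characteristic is 8 − 14 + 5 = -1, which agrees with 1 − 2 + 0 = -1.

Hence the Betti numbers are b_0 = 1, b_1 = 2, b_2 = 0.

b_0 = 1, b_1 = 2, b_2 = 0.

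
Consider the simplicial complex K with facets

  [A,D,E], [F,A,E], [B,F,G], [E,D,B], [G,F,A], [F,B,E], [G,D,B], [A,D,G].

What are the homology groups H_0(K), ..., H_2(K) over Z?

Take the total order A < B < D < E < F < G on the vertex set. Then K (dimension 2) consists of the simplices:

  0-simplices (6): A, B, D, E, F, G
  1-simplices (12): AD, AE, AF, AG, BD, BE, BF, BG, DE, DG, EF, FG
  2-simplices (8): ADE, ADG, AEF, AFG, BDE, BDG, BEF, BFG

giving chain groups C_0 ≅ Z^6, C_1 ≅ Z^12, C_2 ≅ Z^8.

∂_1: C_1 → C_0 sends each edge [p,q] (with p < q) to q − p.
The resulting 6×12 matrix has rank 5, and its Smith normal form has invariant factors (1,1,1,1,1).

Boundary ∂_2: C_2 → C_1 acts by ∂[p,q,r] = [q,r] − [p,r] + [p,q]. For instance
  ∂ADE = DE − AE + AD,
  ∂ADG = DG − AG + AD.
The 12×8 boundary matrix has rank 7 and Smith normal form diag(1,1,1,1,1,1,1).

Computing H_k = (kernel of ∂_k) / (image of ∂_{k+1}):

  H_0: rank C_0 − rank ∂_1 = 6 − 5 = 1, and the invariant factors of ∂_1 are all 1, so H_0 = Z.
  H_1: rank ker ∂_1 − rank ∂_2 = (12 − 5) − 7 = 0, and the invariant factors of ∂_2 are all 1, so H_1 = 0.
  H_2: rank ker ∂_2 − rank ∂_3 = (8 − 7) − 0 = 1, and there is no ∂_3, so H_2 = Z.

H_0 ≅ Z,  H_1 = 0,  H_2 ≅ Z.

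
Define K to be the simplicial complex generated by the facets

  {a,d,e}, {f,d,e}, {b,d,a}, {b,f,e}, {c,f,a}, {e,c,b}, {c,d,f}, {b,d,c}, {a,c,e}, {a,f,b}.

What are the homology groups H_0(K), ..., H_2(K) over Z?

H_0 ≅ Z,  H_1 ≅ Z/2,  H_2 = 0.

Fix the vertex order a < b < c < d < e < f and write every simplex with vertices in increasing order. Then dim K = 2 and the simplices of K are:

  0-simplices (6): a, b, c, d, e, f
  1-simplices (15): ab, ac, ad, ae, af, bc, bd, be, bf, cd, ce, cf, de, df, ef
  2-simplices (10): abd, abf, ace, acf, ade, bcd, bce, bef, cdf, def

Hence C_0 ≅ Z^6, C_1 ≅ Z^15, C_2 ≅ Z^10.

Boundary ∂_1: C_1 → C_0 is given by ∂[p,q] = [q] − [p]. For instance
  ∂ac = c − a.
The 6×15 boundary matrix has rank 5 and Smith normal form diag(1,1,1,1,1).

∂_2: C_2 → C_1 acts by ∂[p,q,r] = [q,r] − [p,r] + [p,q]. For instance
  ∂def = ef − df + de,
  ∂cdf = df − cf + cd.
The 15×10 boundary matrix has rank 10 and Smith normal form diag(1,1,1,1,1,1,1,1,1,2).

Reading off H_k = ker ∂_k / im ∂_{k+1}:

  H_0: rank C_0 − rank ∂_1 = 6 − 5 = 1, and the invariant factors of ∂_1 are all 1, so H_0 = Z.
  H_1: rank ker ∂_1 − rank ∂_2 = (15 − 5) − 10 = 0, and ∂_2 has invariant factor 2 > 1, so H_1 = Z/2.
  H_2: rank ker ∂_2 − rank ∂_3 = (10 − 10) − 0 = 0, and there is no ∂_3, so H_2 = 0.

As a check, the Euler characteristic is 6 − 15 + 10 = 1, which agrees with 1 − 0 + 0 = 1.
(K is a triangulation of the real projective plane RP^2.)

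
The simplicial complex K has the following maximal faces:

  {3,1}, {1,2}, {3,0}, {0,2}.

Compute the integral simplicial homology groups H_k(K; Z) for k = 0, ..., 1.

Fix the vertex order 0 < 1 < 2 < 3 and write every simplex with vertices in increasing order. Then dim K = 1 and the simplices of K are:

  0-simplices (4): [0], [1], [2], [3]
  1-simplices (4): [0,2], [0,3], [1,2], [1,3]

giving chain groups C_0 ≅ Z^4, C_1 ≅ Z^4.

The boundary map ∂_1: C_1 → C_0 sends each edge [p,q] (with p < q) to q − p. For instance
  ∂[1,2] = [2] − [1].
This gives a 4×4 integer matrix of rank 3; reducing to Smith normal form yields diagonal entries (1,1,1).

Computing H_k = (kernel of ∂_k) / (image of ∂_{k+1}):

  H_0: rank C_0 − rank ∂_1 = 4 − 3 = 1, and the invariant factors of ∂_1 are all 1, so H_0 = Z.
  H_1: rank ker ∂_1 − rank ∂_2 = (4 − 3) − 0 = 1, and there is no ∂_2, so H_1 = Z.

As a check, the Euler characteristic is 4 − 4 = 0, which agrees with 1 − 1 = 0.

H_0 ≅ Z,  H_1 ≅ Z.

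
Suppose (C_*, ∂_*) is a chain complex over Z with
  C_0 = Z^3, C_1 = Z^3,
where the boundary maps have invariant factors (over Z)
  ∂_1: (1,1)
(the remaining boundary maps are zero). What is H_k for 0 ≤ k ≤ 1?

H_0 ≅ Z,  H_1 ≅ Z.

H_0: b_0 = 3 − 0 − 2 = 1; torsion from ∂_1 factors > 1: none. So H_0 ≅ Z.
H_1: b_1 = 3 − 2 − 0 = 1; torsion from ∂_2 factors > 1: none. So H_1 ≅ Z.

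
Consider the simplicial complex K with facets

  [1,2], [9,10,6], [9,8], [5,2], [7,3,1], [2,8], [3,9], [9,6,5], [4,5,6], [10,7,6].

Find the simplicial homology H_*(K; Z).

H_0 = Z,  H_1 = Z^3,  H_2 = 0.

Order the vertices as 1 < 2 < 3 < 4 < 5 < 6 < 7 < 8 < 9 < 10. Listing each simplex with vertices in this order, K has dimension 2 with simplices:

  0-simplices (10): [1], [2], [3], [4], [5], [6], [7], [8], [9], [10]
  1-simplices (17): [1,2], [1,3], [1,7], [2,5], [2,8], [3,7], [3,9], [4,5], [4,6], [5,6], [5,9], [6,7], [6,9], [6,10], [7,10], [8,9], [9,10]
  2-simplices (5): [1,3,7], [4,5,6], [5,6,9], [6,7,10], [6,9,10]

Hence C_0 ≅ Z^10, C_1 ≅ Z^17, C_2 ≅ Z^5.

The boundary map ∂_1: C_1 → C_0 is given by ∂[p,q] = [q] − [p].
This gives a 10×17 integer matrix of rank 9; reducing to Smith normal form yields diagonal entries (1,1,1,1,1,1,1,1,1).

The boundary map ∂_2: C_2 → C_1 maps a triangle to the signed sum of its edges. For instance
  ∂[1,3,7] = [3,7] − [1,7] + [1,3],
  ∂[5,6,9] = [6,9] − [5,9] + [5,6].
As a 17×5 matrix over Z this has rank 5, with invariant factors (1,1,1,1,1).

Computing H_k = (kernel of ∂_k) / (image of ∂_{k+1}):

  H_0: rank C_0 − rank ∂_1 = 10 − 9 = 1, and the invariant factors of ∂_1 are all 1, so H_0 = Z.
  H_1: rank ker ∂_1 − rank ∂_2 = (17 − 9) − 5 = 3, and the invariant factors of ∂_2 are all 1, so H_1 = Z^3.
  H_2: rank ker ∂_2 − rank ∂_3 = (5 − 5) − 0 = 0, and there is no ∂_3, so H_2 = 0.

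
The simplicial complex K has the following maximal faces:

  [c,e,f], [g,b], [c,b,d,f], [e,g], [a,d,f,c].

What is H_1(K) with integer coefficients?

Order the vertices as a < b < c < d < e < f < g. Listing each simplex with vertices in this order, K has dimension 3 with simplices:

  0-simplices (7): a, b, c, d, e, f, g
  1-simplices (13): ac, ad, af, bc, bd, bf, bg, cd, ce, cf, df, ef, eg
  2-simplices (8): acd, acf, adf, bcd, bcf, bdf, cdf, cef
  3-simplices (2): acdf, bcdf

giving chain groups C_0 ≅ Z^7, C_1 ≅ Z^13, C_2 ≅ Z^8, C_3 ≅ Z^2.

The boundary map ∂_1: C_1 → C_0 maps an edge to its endpoints' difference, ∂[p,q] = q − p. For instance
  ∂cd = d − c.
The 7×13 boundary matrix has rank 6 and Smith normal form diag(1,1,1,1,1,1).

∂_2: C_2 → C_1 acts by ∂[p,q,r] = [q,r] − [p,r] + [p,q]. For instance
  ∂cdf = df − cf + cd,
  ∂bcf = cf − bf + bc.
The 13×8 boundary matrix has rank 6 and Smith normal form diag(1,1,1,1,1,1).

∂_3: C_3 → C_2 sends each 3-simplex σ to the alternating sum Σ_i (−1)^i (σ with its i-th vertex removed). For instance
  ∂bcdf = cdf − bdf + bcf − bcd,
  ∂acdf = cdf − adf + acf − acd.
The 8×2 boundary matrix has rank 2 and Smith normal form diag(1,1).

Reading off H_k = ker ∂_k / im ∂_{k+1}:

  H_1: rank ker ∂_1 − rank ∂_2 = (13 − 6) − 6 = 1, and the invariant factors of ∂_2 are all 1, so H_1 ≅ Z.

H_1 ≅ Z.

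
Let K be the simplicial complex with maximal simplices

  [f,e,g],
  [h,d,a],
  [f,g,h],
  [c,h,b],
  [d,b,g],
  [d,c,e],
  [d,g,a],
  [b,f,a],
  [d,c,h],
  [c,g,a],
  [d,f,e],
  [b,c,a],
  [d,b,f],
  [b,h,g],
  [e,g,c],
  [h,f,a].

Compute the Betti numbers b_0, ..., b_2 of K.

K has 8 vertices, 24 edges, 16 triangles.
rank ∂_0 = 0, rank ∂_1 = 7 ⇒ b_0 = 8 − 0 − 7 = 1; all invariant factors of ∂_1 are 1 so no torsion. So H_0 ≅ Z.
rank ∂_1 = 7, rank ∂_2 = 15 ⇒ b_1 = 24 − 7 − 15 = 2; all invariant factors of ∂_2 are 1 so no torsion. So H_1 ≅ Z^2.
rank ∂_2 = 15, rank ∂_3 = 0 ⇒ b_2 = 16 − 15 − 0 = 1. So H_2 ≅ Z.

b_0 = 1, b_1 = 2, b_2 = 1.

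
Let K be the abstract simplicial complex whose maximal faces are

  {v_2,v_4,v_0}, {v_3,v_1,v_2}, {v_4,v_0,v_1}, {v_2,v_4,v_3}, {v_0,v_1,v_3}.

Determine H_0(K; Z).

H_0 ≅ Z.

We work with the vertex ordering v_0 < v_1 < v_2 < v_3 < v_4. The simplices of K, each written with vertices in increasing order, are:

  0-simplices (5): [v_0], [v_1], [v_2], [v_3], [v_4]
  1-simplices (10): [v_0,v_1], [v_0,v_2], [v_0,v_3], [v_0,v_4], [v_1,v_2], [v_1,v_3], [v_1,v_4], [v_2,v_3], [v_2,v_4], [v_3,v_4]
  2-simplices (5): [v_0,v_1,v_3], [v_0,v_1,v_4], [v_0,v_2,v_4], [v_1,v_2,v_3], [v_2,v_3,v_4]

giving chain groups C_0 ≅ Z^5, C_1 ≅ Z^10, C_2 ≅ Z^5.

The boundary map ∂_1: C_1 → C_0 sends each edge [p,q] (with p < q) to q − p.
The resulting 5×10 matrix has rank 4, and its Smith normal form has invariant factors (1,1,1,1).

Boundary ∂_2: C_2 → C_1 maps a triangle to the signed sum of its edges. For instance
  ∂[v_1,v_2,v_3] = [v_2,v_3] − [v_1,v_3] + [v_1,v_2],
  ∂[v_0,v_1,v_3] = [v_1,v_3] − [v_0,v_3] + [v_0,v_1].
As a 10×5 matrix over Z this has rank 5, with invariant factors (1,1,1,1,1).

Reading off H_k = ker ∂_k / im ∂_{k+1}:

  H_0: rank C_0 − rank ∂_1 = 5 − 4 = 1, and the invariant factors of ∂_1 are all 1, so H_0 = Z.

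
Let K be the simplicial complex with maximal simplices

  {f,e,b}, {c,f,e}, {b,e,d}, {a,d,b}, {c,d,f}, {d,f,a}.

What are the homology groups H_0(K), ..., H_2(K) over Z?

Fix the vertex order a < b < c < d < e < f and write every simplex with vertices in increasing order. Then dim K = 2 and the simplices of K are:

  0-simplices (6): a, b, c, d, e, f
  1-simplices (12): ab, ad, af, bd, be, bf, cd, ce, cf, de, df, ef
  2-simplices (6): abd, adf, bde, bef, cdf, cef

Hence C_0 ≅ Z^6, C_1 ≅ Z^12, C_2 ≅ Z^6.

Boundary ∂_1: C_1 → C_0 maps an edge to its endpoints' difference, ∂[p,q] = q − p. For instance
  ∂ce = e − c.
The 6×12 boundary matrix has rank 5 and Smith normal form diag(1,1,1,1,1).

Boundary ∂_2: C_2 → C_1 acts by ∂[p,q,r] = [q,r] − [p,r] + [p,q]. For instance
  ∂bde = de − be + bd,
  ∂bef = ef − bf + be.
The 12×6 boundary matrix has rank 6 and Smith normal form diag(1,1,1,1,1,1).

Now H_k = ker ∂_k / im ∂_{k+1}, so:

  H_0: rank C_0 − rank ∂_1 = 6 − 5 = 1, and the invariant factors of ∂_1 are all 1, so H_0 = Z.
  H_1: rank ker ∂_1 − rank ∂_2 = (12 − 5) − 6 = 1, and the invariant factors of ∂_2 are all 1, so H_1 = Z.
  H_2: rank ker ∂_2 − rank ∂_3 = (6 − 6) − 0 = 0, and there is no ∂_3, so H_2 = 0.

(K is a triangulation of the cylinder S^1 x I.)

H_0 ≅ Z,  H_1 ≅ Z,  H_2 = 0.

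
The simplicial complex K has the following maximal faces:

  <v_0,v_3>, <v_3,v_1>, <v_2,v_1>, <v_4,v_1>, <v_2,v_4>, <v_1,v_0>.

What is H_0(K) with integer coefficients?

H_0 = Z.

Fix the vertex order v_0 < v_1 < v_2 < v_3 < v_4 and write every simplex with vertices in increasing order. Then dim K = 1 and the simplices of K are:

  0-simplices (5): [v_0], [v_1], [v_2], [v_3], [v_4]
  1-simplices (6): [v_0,v_1], [v_0,v_3], [v_1,v_2], [v_1,v_3], [v_1,v_4], [v_2,v_4]

giving chain groups C_0 ≅ Z^5, C_1 ≅ Z^6.

The boundary map ∂_1: C_1 → C_0 is given by ∂[p,q] = [q] − [p].
The 5×6 boundary matrix has rank 4 and Smith normal form diag(1,1,1,1).

From H_k ≅ ker(∂_k) / im(∂_{k+1}) we obtain:

  H_0: rank C_0 − rank ∂_1 = 5 − 4 = 1, and the invariant factors of ∂_1 are all 1, so H_0 = Z.

(K is a triangulation of a wedge of 2 circles.)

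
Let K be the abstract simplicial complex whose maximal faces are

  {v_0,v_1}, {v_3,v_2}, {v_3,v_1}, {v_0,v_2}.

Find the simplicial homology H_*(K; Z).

H_0 ≅ Z,  H_1 ≅ Z.

Order the vertices as v_0 < v_1 < v_2 < v_3. Listing each simplex with vertices in this order, K has dimension 1 with simplices:

  0-simplices (4): [v_0], [v_1], [v_2], [v_3]
  1-simplices (4): [v_0,v_1], [v_0,v_2], [v_1,v_3], [v_2,v_3]

so the chain groups are C_0 ≅ Z^4, C_1 ≅ Z^4.

∂_1: C_1 → C_0 is given by ∂[p,q] = [q] − [p]. For instance
  ∂[v_2,v_3] = [v_3] − [v_2].
The 4×4 boundary matrix has rank 3 and Smith normal form diag(1,1,1).

Computing H_k = (kernel of ∂_k) / (image of ∂_{k+1}):

  H_0: rank C_0 − rank ∂_1 = 4 − 3 = 1, and the invariant factors of ∂_1 are all 1, so H_0 ≅ Z.
  H_1: rank ker ∂_1 − rank ∂_2 = (4 − 3) − 0 = 1, and there is no ∂_2, so H_1 ≅ Z.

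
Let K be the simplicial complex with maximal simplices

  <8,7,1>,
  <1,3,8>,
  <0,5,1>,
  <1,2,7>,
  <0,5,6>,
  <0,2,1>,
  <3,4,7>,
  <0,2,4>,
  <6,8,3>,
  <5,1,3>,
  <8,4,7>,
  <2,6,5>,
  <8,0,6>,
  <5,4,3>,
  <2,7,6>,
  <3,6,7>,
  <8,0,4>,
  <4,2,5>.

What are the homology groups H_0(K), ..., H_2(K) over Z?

H_0 = Z,  H_1 = Z ⊕ Z/2,  H_2 = 0.

Order the vertices as 0 < 1 < 2 < 3 < 4 < 5 < 6 < 7 < 8. Listing each simplex with vertices in this order, K has dimension 2 with simplices:

  0-simplices (9): [0], [1], [2], [3], [4], [5], [6], [7], [8]
  1-simplices (27): (27 of them)
  2-simplices (18): [0,1,2], [0,1,5], [0,2,4], [0,4,8], [0,5,6], [0,6,8], [1,2,7], [1,3,5], [1,3,8], [1,7,8], [2,4,5], [2,5,6], [2,6,7], [3,4,5], [3,4,7], [3,6,7], [3,6,8], [4,7,8]

giving chain groups C_0 ≅ Z^9, C_1 ≅ Z^27, C_2 ≅ Z^18.

The boundary map ∂_1: C_1 → C_0 maps an edge to its endpoints' difference, ∂[p,q] = q − p. For instance
  ∂[7,8] = [8] − [7].
The 9×27 boundary matrix has rank 8 and Smith normal form diag(1,1,1,1,1,1,1,1).

∂_2: C_2 → C_1 acts by ∂[p,q,r] = [q,r] − [p,r] + [p,q]. For instance
  ∂[3,4,5] = [4,5] − [3,5] + [3,4],
  ∂[0,6,8] = [6,8] − [0,8] + [0,6].
As a 27×18 matrix over Z this has rank 18, with invariant factors (1,1,1,1,1,1,1,1,1,1,1,1,1,1,1,1,1,2).

From H_k ≅ ker(∂_k) / im(∂_{k+1}) we obtain:

  H_0: rank C_0 − rank ∂_1 = 9 − 8 = 1, and the invariant factors of ∂_1 are all 1, so H_0 ≅ Z.
  H_1: rank ker ∂_1 − rank ∂_2 = (27 − 8) − 18 = 1, and ∂_2 has invariant factor 2 > 1, so H_1 ≅ Z ⊕ Z/2.
  H_2: rank ker ∂_2 − rank ∂_3 = (18 − 18) − 0 = 0, and there is no ∂_3, so H_2 ≅ 0.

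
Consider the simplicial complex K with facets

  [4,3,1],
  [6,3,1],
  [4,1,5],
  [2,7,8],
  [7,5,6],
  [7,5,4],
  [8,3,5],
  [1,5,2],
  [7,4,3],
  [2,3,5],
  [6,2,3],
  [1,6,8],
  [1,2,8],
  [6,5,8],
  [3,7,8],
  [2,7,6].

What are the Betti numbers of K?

b_0 = 1, b_1 = 2, b_2 = 1.

Take the total order 1 < 2 < 3 < 4 < 5 < 6 < 7 < 8 on the vertex set. Then K (dimension 2) consists of the simplices:

  0-simplices (8): [1], [2], [3], [4], [5], [6], [7], [8]
  1-simplices (24): (24 of them)
  2-simplices (16): [1,2,5], [1,2,8], [1,3,4], [1,3,6], [1,4,5], [1,6,8], [2,3,5], [2,3,6], [2,6,7], [2,7,8], [3,4,7], [3,5,8], [3,7,8], [4,5,7], [5,6,7], [5,6,8]

Hence C_0 ≅ Z^8, C_1 ≅ Z^24, C_2 ≅ Z^16.

∂_1: C_1 → C_0 maps an edge to its endpoints' difference, ∂[p,q] = q − p. For instance
  ∂[3,5] = [5] − [3].
This gives a 8×24 integer matrix of rank 7; reducing to Smith normal form yields diagonal entries (1,1,1,1,1,1,1).

Boundary ∂_2: C_2 → C_1 sends each 2-simplex [p,q,r] to [q,r] − [p,r] + [p,q]. For instance
  ∂[1,3,6] = [3,6] − [1,6] + [1,3],
  ∂[1,6,8] = [6,8] − [1,8] + [1,6].
The 24×16 boundary matrix has rank 15 and Smith normal form diag(1,1,1,1,1,1,1,1,1,1,1,1,1,1,1).

Now H_k = ker ∂_k / im ∂_{k+1}, so:

  H_0: rank C_0 − rank ∂_1 = 8 − 7 = 1, and the invariant factors of ∂_1 are all 1, so H_0 ≅ Z.
  H_1: rank ker ∂_1 − rank ∂_2 = (24 − 7) − 15 = 2, and the invariant factors of ∂_2 are all 1, so H_1 ≅ Z^2.
  H_2: rank ker ∂_2 − rank ∂_3 = (16 − 15) − 0 = 1, and there is no ∂_3, so H_2 ≅ Z.

As a check, the Euler characteristic is 8 − 24 + 16 = 0, which agrees with 1 − 2 + 1 = 0.

Hence the Betti numbers are b_0 = 1, b_1 = 2, b_2 = 1.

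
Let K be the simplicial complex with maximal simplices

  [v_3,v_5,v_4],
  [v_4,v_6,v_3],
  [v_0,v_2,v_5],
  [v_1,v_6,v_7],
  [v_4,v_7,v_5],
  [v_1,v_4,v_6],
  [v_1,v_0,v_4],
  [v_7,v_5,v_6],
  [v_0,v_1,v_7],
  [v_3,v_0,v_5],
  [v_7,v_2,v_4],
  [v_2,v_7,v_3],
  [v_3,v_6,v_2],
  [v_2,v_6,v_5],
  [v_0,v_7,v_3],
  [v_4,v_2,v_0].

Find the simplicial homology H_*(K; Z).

We work with the vertex ordering v_0 < v_1 < v_2 < v_3 < v_4 < v_5 < v_6 < v_7. The simplices of K, each written with vertices in increasing order, are:

  0-simplices (8): [v_0], [v_1], [v_2], [v_3], [v_4], [v_5], [v_6], [v_7]
  1-simplices (24): (24 of them)
  2-simplices (16): (16 of them)

Hence C_0 ≅ Z^8, C_1 ≅ Z^24, C_2 ≅ Z^16.

The boundary map ∂_1: C_1 → C_0 is given by ∂[p,q] = [q] − [p].
The 8×24 boundary matrix has rank 7 and Smith normal form diag(1,1,1,1,1,1,1).

∂_2: C_2 → C_1 maps a triangle to the signed sum of its edges. For instance
  ∂[v_0,v_1,v_7] = [v_1,v_7] − [v_0,v_7] + [v_0,v_1],
  ∂[v_2,v_5,v_6] = [v_5,v_6] − [v_2,v_6] + [v_2,v_5].
The resulting 24×16 matrix has rank 15, and its Smith normal form has invariant factors (1,1,1,1,1,1,1,1,1,1,1,1,1,1,1).

Reading off H_k = ker ∂_k / im ∂_{k+1}:

  H_0: rank C_0 − rank ∂_1 = 8 − 7 = 1, and the invariant factors of ∂_1 are all 1, so H_0 = Z.
  H_1: rank ker ∂_1 − rank ∂_2 = (24 − 7) − 15 = 2, and the invariant factors of ∂_2 are all 1, so H_1 = Z^2.
  H_2: rank ker ∂_2 − rank ∂_3 = (16 − 15) − 0 = 1, and there is no ∂_3, so H_2 = Z.

As a check, the Euler characteristic is 8 − 24 + 16 = 0, which agrees with 1 − 2 + 1 = 0.
(K is a triangulation of the torus T^2.)

H_0 ≅ Z,  H_1 ≅ Z^2,  H_2 ≅ Z.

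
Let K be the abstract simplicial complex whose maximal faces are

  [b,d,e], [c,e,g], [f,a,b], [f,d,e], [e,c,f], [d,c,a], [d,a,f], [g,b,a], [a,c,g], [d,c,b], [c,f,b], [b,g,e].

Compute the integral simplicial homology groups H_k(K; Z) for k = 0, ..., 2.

H_0 ≅ Z,  H_1 ≅ Z/2,  H_2 = 0.

Take the total order a < b < c < d < e < f < g on the vertex set. Then K (dimension 2) consists of the simplices:

  0-simplices (7): a, b, c, d, e, f, g
  1-simplices (18): ab, ac, ad, af, ag, bc, bd, be, bf, bg, cd, ce, cf, cg, de, df, ef, eg
  2-simplices (12): abf, abg, acd, acg, adf, bcd, bcf, bde, beg, cef, ceg, def

giving chain groups C_0 ≅ Z^7, C_1 ≅ Z^18, C_2 ≅ Z^12.

Boundary ∂_1: C_1 → C_0 maps an edge to its endpoints' difference, ∂[p,q] = q − p. For instance
  ∂cg = g − c.
The 7×18 boundary matrix has rank 6 and Smith normal form diag(1,1,1,1,1,1).

Boundary ∂_2: C_2 → C_1 maps a triangle to the signed sum of its edges. For instance
  ∂beg = eg − bg + be,
  ∂def = ef − df + de.
The resulting 18×12 matrix has rank 12, and its Smith normal form has invariant factors (1,1,1,1,1,1,1,1,1,1,1,2).

From H_k ≅ ker(∂_k) / im(∂_{k+1}) we obtain:

  H_0: rank C_0 − rank ∂_1 = 7 − 6 = 1, and the invariant factors of ∂_1 are all 1, so H_0 ≅ Z.
  H_1: rank ker ∂_1 − rank ∂_2 = (18 − 6) − 12 = 0, and ∂_2 has invariant factor 2 > 1, so H_1 ≅ Z/2.
  H_2: rank ker ∂_2 − rank ∂_3 = (12 − 12) − 0 = 0, and there is no ∂_3, so H_2 ≅ 0.

As a check, the Euler characteristic is 7 − 18 + 12 = 1, which agrees with 1 − 0 + 0 = 1.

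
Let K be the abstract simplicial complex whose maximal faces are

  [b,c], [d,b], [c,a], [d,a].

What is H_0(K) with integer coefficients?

K has 4 vertices, 4 edges.
rank ∂_0 = 0, rank ∂_1 = 3 ⇒ b_0 = 4 − 0 − 3 = 1; all invariant factors of ∂_1 are 1 so no torsion. So H_0 ≅ Z.

H_0 = Z.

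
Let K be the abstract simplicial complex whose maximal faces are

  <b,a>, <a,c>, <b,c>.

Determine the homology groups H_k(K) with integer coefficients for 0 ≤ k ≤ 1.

H_0 ≅ Z,  H_1 ≅ Z.

Fix the vertex order a < b < c and write every simplex with vertices in increasing order. Then dim K = 1 and the simplices of K are:

  0-simplices (3): a, b, c
  1-simplices (3): ab, ac, bc

so the chain groups are C_0 ≅ Z^3, C_1 ≅ Z^3.

Boundary ∂_1: C_1 → C_0 sends each edge [p,q] (with p < q) to q − p.
As a 3×3 matrix over Z this has rank 2, with invariant factors (1,1).

Now H_k = ker ∂_k / im ∂_{k+1}, so:

  H_0: rank C_0 − rank ∂_1 = 3 − 2 = 1, and the invariant factors of ∂_1 are all 1, so H_0 ≅ Z.
  H_1: rank ker ∂_1 − rank ∂_2 = (3 − 2) − 0 = 1, and there is no ∂_2, so H_1 ≅ Z.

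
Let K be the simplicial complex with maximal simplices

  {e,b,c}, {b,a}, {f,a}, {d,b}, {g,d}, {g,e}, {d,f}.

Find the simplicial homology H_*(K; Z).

H_0 = Z,  H_1 = Z^2,  H_2 = 0.

Fix the vertex order a < b < c < d < e < f < g and write every simplex with vertices in increasing order. Then dim K = 2 and the simplices of K are:

  0-simplices (7): a, b, c, d, e, f, g
  1-simplices (9): ab, af, bc, bd, be, ce, df, dg, eg
  2-simplices (1): bce

Hence C_0 ≅ Z^7, C_1 ≅ Z^9, C_2 ≅ Z^1.

The boundary map ∂_1: C_1 → C_0 sends each edge [p,q] (with p < q) to q − p.
The 7×9 boundary matrix has rank 6 and Smith normal form diag(1,1,1,1,1,1).

The boundary map ∂_2: C_2 → C_1 maps a triangle to the signed sum of its edges. For instance
  ∂bce = ce − be + bc.
The resulting 9×1 matrix has rank 1, and its Smith normal form has invariant factors (1).

Reading off H_k = ker ∂_k / im ∂_{k+1}:

  H_0: rank C_0 − rank ∂_1 = 7 − 6 = 1, and the invariant factors of ∂_1 are all 1, so H_0 = Z.
  H_1: rank ker ∂_1 − rank ∂_2 = (9 − 6) − 1 = 2, and the invariant factors of ∂_2 are all 1, so H_1 = Z^2.
  H_2: rank ker ∂_2 − rank ∂_3 = (1 − 1) − 0 = 0, and there is no ∂_3, so H_2 = 0.

As a check, the Euler characteristic is 7 − 9 + 1 = -1, which agrees with 1 − 2 + 0 = -1.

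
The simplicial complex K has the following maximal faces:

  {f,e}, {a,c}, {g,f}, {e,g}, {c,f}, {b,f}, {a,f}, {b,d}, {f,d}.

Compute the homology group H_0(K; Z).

H_0 = Z.

We work with the vertex ordering a < b < c < d < e < f < g. The simplices of K, each written with vertices in increasing order, are:

  0-simplices (7): a, b, c, d, e, f, g
  1-simplices (9): ac, af, bd, bf, cf, df, ef, eg, fg

giving chain groups C_0 ≅ Z^7, C_1 ≅ Z^9.

∂_1: C_1 → C_0 sends each edge [p,q] (with p < q) to q − p.
The 7×9 boundary matrix has rank 6 and Smith normal form diag(1,1,1,1,1,1).

Reading off H_k = ker ∂_k / im ∂_{k+1}:

  H_0: rank C_0 − rank ∂_1 = 7 − 6 = 1, and the invariant factors of ∂_1 are all 1, so H_0 = Z.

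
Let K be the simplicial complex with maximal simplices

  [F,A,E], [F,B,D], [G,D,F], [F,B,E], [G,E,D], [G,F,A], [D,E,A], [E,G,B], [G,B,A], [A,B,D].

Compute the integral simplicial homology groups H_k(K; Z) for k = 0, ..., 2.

H_0 = Z,  H_1 = Z/2,  H_2 = 0.

Order the vertices as A < B < D < E < F < G. Listing each simplex with vertices in this order, K has dimension 2 with simplices:

  0-simplices (6): A, B, D, E, F, G
  1-simplices (15): AB, AD, AE, AF, AG, BD, BE, BF, BG, DE, DF, DG, EF, EG, FG
  2-simplices (10): ABD, ABG, ADE, AEF, AFG, BDF, BEF, BEG, DEG, DFG

Hence C_0 ≅ Z^6, C_1 ≅ Z^15, C_2 ≅ Z^10.

Boundary ∂_1: C_1 → C_0 is given by ∂[p,q] = [q] − [p].
The 6×15 boundary matrix has rank 5 and Smith normal form diag(1,1,1,1,1).

The boundary map ∂_2: C_2 → C_1 maps a triangle to the signed sum of its edges. For instance
  ∂ABD = BD − AD + AB,
  ∂DEG = EG − DG + DE.
This gives a 15×10 integer matrix of rank 10; reducing to Smith normal form yields diagonal entries (1,1,1,1,1,1,1,1,1,2).

Computing H_k = (kernel of ∂_k) / (image of ∂_{k+1}):

  H_0: rank C_0 − rank ∂_1 = 6 − 5 = 1, and the invariant factors of ∂_1 are all 1, so H_0 = Z.
  H_1: rank ker ∂_1 − rank ∂_2 = (15 − 5) − 10 = 0, and ∂_2 has invariant factor 2 > 1, so H_1 = Z/2.
  H_2: rank ker ∂_2 − rank ∂_3 = (10 − 10) − 0 = 0, and there is no ∂_3, so H_2 = 0.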